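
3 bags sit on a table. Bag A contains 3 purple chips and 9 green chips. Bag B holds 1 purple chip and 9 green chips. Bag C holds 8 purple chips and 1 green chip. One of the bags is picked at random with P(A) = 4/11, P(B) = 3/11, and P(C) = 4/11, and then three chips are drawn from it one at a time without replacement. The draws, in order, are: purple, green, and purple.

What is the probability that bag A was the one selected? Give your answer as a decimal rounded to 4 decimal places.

Under each hypothesis, the probability of the observed sequence is: P(data | bag A) = (3/12)(9/11)(2/10) = 0.040909; P(data | bag B) = (1/10)(9/9)(0/8) = 0; P(data | bag C) = (8/9)(1/8)(7/7) = 0.11111.
Multiplying each by its prior: 4/11 · 0.040909 = 0.014876, 3/11 · 0 = 0, 4/11 · 0.11111 = 0.040404; summing to 0.05528.
Hence P(bag A | data) = (0.014876) / (0.05528) = 0.2691.

0.2691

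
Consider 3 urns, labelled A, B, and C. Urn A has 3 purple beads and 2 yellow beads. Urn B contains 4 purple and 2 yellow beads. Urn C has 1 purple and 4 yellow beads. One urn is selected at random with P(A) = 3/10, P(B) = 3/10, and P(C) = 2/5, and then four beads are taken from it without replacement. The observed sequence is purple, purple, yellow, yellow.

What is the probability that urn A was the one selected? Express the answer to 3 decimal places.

The likelihood of the observed sequence under each hypothesis: P(data | urn A) = (3/5)(2/4)(2/3)(1/2) = 1/10; P(data | urn B) = (4/6)(3/5)(2/4)(1/3) = 1/15; P(data | urn C) = (1/5)(0/4) = 0.
Weighting by the prior gives 3/10 · 1/10 = 3/100, 3/10 · 1/15 = 1/50, 2/5 · 0 = 0; with total 1/20.
Therefore the posterior P(urn A | data) = (3/100) / (1/20) = 3/5.

0.600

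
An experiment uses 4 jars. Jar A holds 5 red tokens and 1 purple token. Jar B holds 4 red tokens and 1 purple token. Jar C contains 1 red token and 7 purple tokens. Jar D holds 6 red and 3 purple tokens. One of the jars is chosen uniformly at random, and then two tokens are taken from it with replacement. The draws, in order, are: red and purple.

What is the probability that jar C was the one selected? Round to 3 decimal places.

0.173

The likelihood of the observed sequence under each hypothesis: P(data | jar A) = (5/6)(1/6) = 0.13889; P(data | jar B) = (4/5)(1/5) = 0.16; P(data | jar C) = (1/8)(7/8) = 0.10938; P(data | jar D) = (6/9)(3/9) = 0.22222.
Weighting by the prior gives 1/4 · 0.13889 = 0.034722, 1/4 · 0.16 = 0.04, 1/4 · 0.10938 = 0.027344, 1/4 · 0.22222 = 0.055556; these sum to 0.15762.
Therefore the posterior P(jar C | data) = (0.027344) / (0.15762) = 0.17348.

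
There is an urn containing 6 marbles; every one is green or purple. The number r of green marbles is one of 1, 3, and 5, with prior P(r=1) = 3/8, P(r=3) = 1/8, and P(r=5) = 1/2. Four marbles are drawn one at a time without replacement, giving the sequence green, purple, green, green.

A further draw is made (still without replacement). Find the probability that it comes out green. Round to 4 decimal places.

The likelihood of the observed sequence under each hypothesis: P(data | r = 1) = (1/6)(5/5)(0/4) = 0; P(data | r = 3) = (3/6)(3/5)(2/4)(1/3) = 1/20; P(data | r = 5) = (5/6)(1/5)(4/4)(3/3) = 1/6.
The prior-weighted likelihoods are 3/8 · 0 = 0, 1/8 · 1/20 = 1/160, 1/2 · 1/6 = 1/12; summing to 43/480.
Dividing through by the total gives posterior P(r = 1 | data) = 0, P(r = 3 | data) = 3/43, P(r = 5 | data) = 40/43.
So P(green next | data) = Σ P(green next | H) P(H | data) = (0)(3/43) + (1)(40/43) = 40/43.

0.9302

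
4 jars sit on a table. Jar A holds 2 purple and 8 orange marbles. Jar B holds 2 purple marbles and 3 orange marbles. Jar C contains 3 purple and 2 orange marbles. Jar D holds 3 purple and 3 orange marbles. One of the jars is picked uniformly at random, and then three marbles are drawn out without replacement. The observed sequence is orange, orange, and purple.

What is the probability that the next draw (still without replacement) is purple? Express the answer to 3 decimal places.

0.532

For each hypothesis, P(data | H) works out to: P(data | jar A) = (8/10)(7/9)(2/8) = 7/45; P(data | jar B) = (3/5)(2/4)(2/3) = 1/5; P(data | jar C) = (2/5)(1/4)(3/3) = 1/10; P(data | jar D) = (3/6)(2/5)(3/4) = 3/20.
Weighting by the prior gives 1/4 · 7/45 = 7/180, 1/4 · 1/5 = 1/20, 1/4 · 1/10 = 1/40, 1/4 · 3/20 = 3/80; these sum to 109/720.
Dividing through by the total gives posterior P(jar A | data) = 28/109, P(jar B | data) = 36/109, P(jar C | data) = 18/109, P(jar D | data) = 27/109.
So P(purple next | data) = Σ P(purple next | H) P(H | data) = (1/7)(28/109) + (1/2)(36/109) + (1)(18/109) + (2/3)(27/109) = 58/109.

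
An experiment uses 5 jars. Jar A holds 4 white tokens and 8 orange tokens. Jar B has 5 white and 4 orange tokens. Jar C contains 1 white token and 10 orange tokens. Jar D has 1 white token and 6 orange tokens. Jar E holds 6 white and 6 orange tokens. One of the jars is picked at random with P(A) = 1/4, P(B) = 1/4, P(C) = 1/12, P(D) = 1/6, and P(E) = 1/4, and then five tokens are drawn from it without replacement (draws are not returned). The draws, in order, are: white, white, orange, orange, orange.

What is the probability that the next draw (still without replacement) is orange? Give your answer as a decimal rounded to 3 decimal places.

Under each hypothesis, the probability of the observed sequence is: P(data | jar A) = (4/12)(3/11)(8/10)(7/9)(6/8) = 0.042424; P(data | jar B) = (5/9)(4/8)(4/7)(3/6)(2/5) = 0.031746; P(data | jar C) = (1/11)(0/10) = 0; P(data | jar D) = (1/7)(0/6) = 0; P(data | jar E) = (6/12)(5/11)(6/10)(5/9)(4/8) = 0.037879.
Weighting by the prior gives 1/4 · 0.042424 = 0.010606, 1/4 · 0.031746 = 0.0079365, 1/12 · 0 = 0, 1/6 · 0 = 0, 1/4 · 0.037879 = 0.0094697; summing to 0.028012.
The posterior is then P(jar A | data) = 0.37862, P(jar B | data) = 0.28332, P(jar C | data) = 0, P(jar D | data) = 0, P(jar E | data) = 0.33806.
Averaging over the posterior, P(orange next | data) = (5/7)(0.37862) + (1/4)(0.28332) + (3/7)(0.33806) = 0.48616.

0.486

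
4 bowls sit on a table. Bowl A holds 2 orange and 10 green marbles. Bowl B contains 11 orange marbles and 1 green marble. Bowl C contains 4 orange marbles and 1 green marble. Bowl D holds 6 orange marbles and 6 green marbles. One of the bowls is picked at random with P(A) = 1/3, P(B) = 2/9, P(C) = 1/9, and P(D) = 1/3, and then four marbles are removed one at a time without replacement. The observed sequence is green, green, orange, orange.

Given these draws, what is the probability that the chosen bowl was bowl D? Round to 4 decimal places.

0.8333

Compute the likelihood of the observed sequence for each case: P(data | bowl A) = (10/12)(9/11)(2/10)(1/9) = 1/66; P(data | bowl B) = (1/12)(0/11) = 0; P(data | bowl C) = (1/5)(0/4) = 0; P(data | bowl D) = (6/12)(5/11)(6/10)(5/9) = 5/66.
Weighting by the prior gives 1/3 · 1/66 = 1/198, 2/9 · 0 = 0, 1/9 · 0 = 0, 1/3 · 5/66 = 5/198; these sum to 1/33.
Hence P(bowl D | data) = (5/198) / (1/33) = 5/6.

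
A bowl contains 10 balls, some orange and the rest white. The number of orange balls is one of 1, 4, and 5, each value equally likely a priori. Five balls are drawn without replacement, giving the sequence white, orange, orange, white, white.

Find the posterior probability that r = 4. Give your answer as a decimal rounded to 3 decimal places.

For each hypothesis, P(data | H) works out to: P(data | r = 1) = (9/10)(1/9)(0/8) = 0; P(data | r = 4) = (6/10)(4/9)(3/8)(5/7)(4/6) = 1/21; P(data | r = 5) = (5/10)(5/9)(4/8)(4/7)(3/6) = 5/126.
Multiplying each by its prior: 1/3 · 0 = 0, 1/3 · 1/21 = 1/63, 1/3 · 5/126 = 5/378; summing to 11/378.
Therefore the posterior P(r = 4 | data) = (1/63) / (11/378) = 6/11.

0.545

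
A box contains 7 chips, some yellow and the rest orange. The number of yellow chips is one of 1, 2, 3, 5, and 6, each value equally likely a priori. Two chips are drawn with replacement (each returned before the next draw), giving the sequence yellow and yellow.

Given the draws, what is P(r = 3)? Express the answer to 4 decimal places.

0.1200

The likelihood of the observed sequence under each hypothesis: P(data | r = 1) = (1/7)(1/7) = 1/49; P(data | r = 2) = (2/7)(2/7) = 4/49; P(data | r = 3) = (3/7)(3/7) = 9/49; P(data | r = 5) = (5/7)(5/7) = 25/49; P(data | r = 6) = (6/7)(6/7) = 36/49.
Weighting by the prior gives 1/5 · 1/49 = 1/245, 1/5 · 4/49 = 4/245, 1/5 · 9/49 = 9/245, 1/5 · 25/49 = 5/49, 1/5 · 36/49 = 36/245; with total 15/49.
By Bayes' rule, P(r = 3 | data) = (9/245) / (15/49) = 3/25.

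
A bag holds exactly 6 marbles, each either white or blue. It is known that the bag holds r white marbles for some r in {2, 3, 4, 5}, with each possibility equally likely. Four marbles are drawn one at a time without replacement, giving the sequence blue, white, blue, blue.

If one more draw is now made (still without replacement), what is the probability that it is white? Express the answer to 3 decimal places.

The likelihood of the observed sequence under each hypothesis: P(data | r = 2) = (4/6)(2/5)(3/4)(2/3) = 2/15; P(data | r = 3) = (3/6)(3/5)(2/4)(1/3) = 1/20; P(data | r = 4) = (2/6)(4/5)(1/4)(0/3) = 0; P(data | r = 5) = (1/6)(5/5)(0/4) = 0.
Weighting by the prior gives 1/4 · 2/15 = 1/30, 1/4 · 1/20 = 1/80, 1/4 · 0 = 0, 1/4 · 0 = 0; summing to 11/240.
The posterior is then P(r = 2 | data) = 8/11, P(r = 3 | data) = 3/11, P(r = 4 | data) = 0, P(r = 5 | data) = 0.
So P(white next | data) = Σ P(white next | H) P(H | data) = (1/2)(8/11) + (1)(3/11) = 7/11.

0.636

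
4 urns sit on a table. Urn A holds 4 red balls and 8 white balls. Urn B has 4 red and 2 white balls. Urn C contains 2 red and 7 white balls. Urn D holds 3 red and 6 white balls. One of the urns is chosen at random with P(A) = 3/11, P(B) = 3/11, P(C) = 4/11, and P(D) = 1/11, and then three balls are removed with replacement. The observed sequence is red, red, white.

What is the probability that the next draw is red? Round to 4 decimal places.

Compute the likelihood of the observed sequence for each case: P(data | urn A) = (4/12)(4/12)(8/12) = 0.074074; P(data | urn B) = (4/6)(4/6)(2/6) = 0.14815; P(data | urn C) = (2/9)(2/9)(7/9) = 0.038409; P(data | urn D) = (3/9)(3/9)(6/9) = 0.074074.
The prior-weighted likelihoods are 3/11 · 0.074074 = 0.020202, 3/11 · 0.14815 = 0.040404, 4/11 · 0.038409 = 0.013967, 1/11 · 0.074074 = 0.006734; these sum to 0.081307.
Normalising, the posterior is P(urn A | data) = 0.24847, P(urn B | data) = 0.49693, P(urn C | data) = 0.17178, P(urn D | data) = 0.082822.
So P(red next | data) = Σ P(red next | H) P(H | data) = (1/3)(0.24847) + (2/3)(0.49693) + (2/9)(0.17178) + (1/3)(0.082822) = 0.47989.

0.4799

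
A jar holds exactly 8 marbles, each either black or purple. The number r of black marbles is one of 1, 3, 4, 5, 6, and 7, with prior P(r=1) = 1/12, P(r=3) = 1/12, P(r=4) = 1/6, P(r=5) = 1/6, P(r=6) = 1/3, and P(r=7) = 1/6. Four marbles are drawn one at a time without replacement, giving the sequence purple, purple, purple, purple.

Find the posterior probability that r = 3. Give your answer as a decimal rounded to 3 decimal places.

0.119

The likelihood of the observed sequence under each hypothesis: P(data | r = 1) = (7/8)(6/7)(5/6)(4/5) = 1/2; P(data | r = 3) = (5/8)(4/7)(3/6)(2/5) = 1/14; P(data | r = 4) = (4/8)(3/7)(2/6)(1/5) = 1/70; P(data | r = 5) = (3/8)(2/7)(1/6)(0/5) = 0; P(data | r = 6) = (2/8)(1/7)(0/6) = 0; P(data | r = 7) = (1/8)(0/7) = 0.
Weighting by the prior gives 1/12 · 1/2 = 1/24, 1/12 · 1/14 = 1/168, 1/6 · 1/70 = 1/420, 1/6 · 0 = 0, 1/3 · 0 = 0, 1/6 · 0 = 0; with total 1/20.
So P(r = 3 | data) = (1/168) / (1/20) = 5/42.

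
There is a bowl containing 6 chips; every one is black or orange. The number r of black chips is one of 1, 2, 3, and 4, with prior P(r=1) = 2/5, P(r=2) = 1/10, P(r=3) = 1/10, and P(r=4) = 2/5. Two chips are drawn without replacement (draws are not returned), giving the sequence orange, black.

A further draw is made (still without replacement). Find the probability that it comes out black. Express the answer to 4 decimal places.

Compute the likelihood of the observed sequence for each case: P(data | r = 1) = (5/6)(1/5) = 1/6; P(data | r = 2) = (4/6)(2/5) = 4/15; P(data | r = 3) = (3/6)(3/5) = 3/10; P(data | r = 4) = (2/6)(4/5) = 4/15.
Weighting by the prior gives 2/5 · 1/6 = 1/15, 1/10 · 4/15 = 2/75, 1/10 · 3/10 = 3/100, 2/5 · 4/15 = 8/75; summing to 23/100.
Dividing through by the total gives posterior P(r = 1 | data) = 20/69, P(r = 2 | data) = 8/69, P(r = 3 | data) = 3/23, P(r = 4 | data) = 32/69.
Averaging over the posterior, P(black next | data) = (0)(20/69) + (1/4)(8/69) + (1/2)(3/23) + (3/4)(32/69) = 61/138.

0.4420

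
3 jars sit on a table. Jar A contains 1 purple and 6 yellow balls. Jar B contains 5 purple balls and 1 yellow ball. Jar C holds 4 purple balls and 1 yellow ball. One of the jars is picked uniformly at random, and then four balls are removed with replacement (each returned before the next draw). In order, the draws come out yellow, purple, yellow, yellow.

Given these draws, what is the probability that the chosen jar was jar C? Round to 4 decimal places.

0.0639

Compute the likelihood of the observed sequence for each case: P(data | jar A) = (6/7)(1/7)(6/7)(6/7) = 0.089963; P(data | jar B) = (1/6)(5/6)(1/6)(1/6) = 0.003858; P(data | jar C) = (1/5)(4/5)(1/5)(1/5) = 0.0064.
Weighting by the prior gives 1/3 · 0.089963 = 0.029988, 1/3 · 0.003858 = 0.001286, 1/3 · 0.0064 = 0.0021333; with total 0.033407.
Therefore the posterior P(jar C | data) = (0.0021333) / (0.033407) = 0.063859.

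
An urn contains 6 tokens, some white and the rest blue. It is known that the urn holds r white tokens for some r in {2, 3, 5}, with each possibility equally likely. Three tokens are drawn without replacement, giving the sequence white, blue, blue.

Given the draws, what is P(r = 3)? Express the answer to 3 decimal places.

For each hypothesis, P(data | H) works out to: P(data | r = 2) = (2/6)(4/5)(3/4) = 1/5; P(data | r = 3) = (3/6)(3/5)(2/4) = 3/20; P(data | r = 5) = (5/6)(1/5)(0/4) = 0.
The prior-weighted likelihoods are 1/3 · 1/5 = 1/15, 1/3 · 3/20 = 1/20, 1/3 · 0 = 0; these sum to 7/60.
Therefore the posterior P(r = 3 | data) = (1/20) / (7/60) = 3/7.

0.429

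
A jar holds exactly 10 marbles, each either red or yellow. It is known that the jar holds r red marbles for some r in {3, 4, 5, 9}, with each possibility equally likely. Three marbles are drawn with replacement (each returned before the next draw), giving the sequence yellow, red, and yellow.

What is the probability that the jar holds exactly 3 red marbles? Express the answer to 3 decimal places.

Compute the likelihood of the observed sequence for each case: P(data | r = 3) = (7/10)(3/10)(7/10) = 0.147; P(data | r = 4) = (6/10)(4/10)(6/10) = 0.144; P(data | r = 5) = (5/10)(5/10)(5/10) = 0.125; P(data | r = 9) = (1/10)(9/10)(1/10) = 0.009.
The prior-weighted likelihoods are 1/4 · 0.147 = 0.03675, 1/4 · 0.144 = 0.036, 1/4 · 0.125 = 0.03125, 1/4 · 0.009 = 0.00225; summing to 0.10625.
Hence P(r = 3 | data) = (0.03675) / (0.10625) = 0.34588.

0.346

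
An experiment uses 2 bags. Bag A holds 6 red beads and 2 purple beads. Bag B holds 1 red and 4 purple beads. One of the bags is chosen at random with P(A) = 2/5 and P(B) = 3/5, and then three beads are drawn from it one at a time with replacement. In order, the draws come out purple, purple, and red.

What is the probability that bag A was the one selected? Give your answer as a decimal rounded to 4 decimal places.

Compute the likelihood of the observed sequence for each case: P(data | bag A) = (2/8)(2/8)(6/8) = 0.046875; P(data | bag B) = (4/5)(4/5)(1/5) = 0.128.
Multiplying each by its prior: 2/5 · 0.046875 = 0.01875, 3/5 · 0.128 = 0.0768; summing to 0.09555.
So P(bag A | data) = (0.01875) / (0.09555) = 0.19623.

0.1962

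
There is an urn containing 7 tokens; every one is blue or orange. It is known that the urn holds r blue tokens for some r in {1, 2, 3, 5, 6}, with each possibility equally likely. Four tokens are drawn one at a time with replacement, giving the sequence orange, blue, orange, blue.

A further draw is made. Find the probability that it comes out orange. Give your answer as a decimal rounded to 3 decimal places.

0.525

Compute the likelihood of the observed sequence for each case: P(data | r = 1) = (6/7)(1/7)(6/7)(1/7) = 0.014994; P(data | r = 2) = (5/7)(2/7)(5/7)(2/7) = 0.041649; P(data | r = 3) = (4/7)(3/7)(4/7)(3/7) = 0.059975; P(data | r = 5) = (2/7)(5/7)(2/7)(5/7) = 0.041649; P(data | r = 6) = (1/7)(6/7)(1/7)(6/7) = 0.014994.
The prior-weighted likelihoods are 1/5 · 0.014994 = 0.0029988, 1/5 · 0.041649 = 0.0083299, 1/5 · 0.059975 = 0.011995, 1/5 · 0.041649 = 0.0083299, 1/5 · 0.014994 = 0.0029988; summing to 0.034652.
Normalising, the posterior is P(r = 1 | data) = 0.086538, P(r = 2 | data) = 0.24038, P(r = 3 | data) = 0.34615, P(r = 5 | data) = 0.24038, P(r = 6 | data) = 0.086538.
Averaging over the posterior, P(orange next | data) = (6/7)(0.086538) + (5/7)(0.24038) + (4/7)(0.34615) + (2/7)(0.24038) + (1/7)(0.086538) = 0.52473.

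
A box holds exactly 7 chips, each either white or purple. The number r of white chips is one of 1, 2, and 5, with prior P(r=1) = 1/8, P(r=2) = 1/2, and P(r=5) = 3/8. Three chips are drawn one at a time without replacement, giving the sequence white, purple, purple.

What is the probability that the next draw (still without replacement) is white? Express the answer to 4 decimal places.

0.3182

The likelihood of the observed sequence under each hypothesis: P(data | r = 1) = (1/7)(6/6)(5/5) = 1/7; P(data | r = 2) = (2/7)(5/6)(4/5) = 4/21; P(data | r = 5) = (5/7)(2/6)(1/5) = 1/21.
Weighting by the prior gives 1/8 · 1/7 = 1/56, 1/2 · 4/21 = 2/21, 3/8 · 1/21 = 1/56; with total 11/84.
The posterior is then P(r = 1 | data) = 3/22, P(r = 2 | data) = 8/11, P(r = 5 | data) = 3/22.
The predictive probability is P(white next | data) = (0)(3/22) + (1/4)(8/11) + (1)(3/22) = 7/22.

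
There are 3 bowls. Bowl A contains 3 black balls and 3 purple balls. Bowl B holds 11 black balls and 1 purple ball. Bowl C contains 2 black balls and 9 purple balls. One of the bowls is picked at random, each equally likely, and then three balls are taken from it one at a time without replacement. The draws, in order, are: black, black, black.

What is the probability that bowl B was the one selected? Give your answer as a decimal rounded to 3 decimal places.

For each hypothesis, P(data | H) works out to: P(data | bowl A) = (3/6)(2/5)(1/4) = 1/20; P(data | bowl B) = (11/12)(10/11)(9/10) = 3/4; P(data | bowl C) = (2/11)(1/10)(0/9) = 0.
Weighting by the prior gives 1/3 · 1/20 = 1/60, 1/3 · 3/4 = 1/4, 1/3 · 0 = 0; summing to 4/15.
Therefore the posterior P(bowl B | data) = (1/4) / (4/15) = 15/16.

0.938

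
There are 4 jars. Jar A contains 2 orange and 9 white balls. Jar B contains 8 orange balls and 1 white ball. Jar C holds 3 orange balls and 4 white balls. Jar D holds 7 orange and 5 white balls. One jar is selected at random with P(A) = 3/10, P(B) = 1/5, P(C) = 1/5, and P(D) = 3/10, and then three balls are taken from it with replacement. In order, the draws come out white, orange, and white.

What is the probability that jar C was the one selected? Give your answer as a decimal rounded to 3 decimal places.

The likelihood of the observed sequence under each hypothesis: P(data | jar A) = (9/11)(2/11)(9/11) = 0.12171; P(data | jar B) = (1/9)(8/9)(1/9) = 0.010974; P(data | jar C) = (4/7)(3/7)(4/7) = 0.13994; P(data | jar D) = (5/12)(7/12)(5/12) = 0.10127.
The prior-weighted likelihoods are 3/10 · 0.12171 = 0.036514, 1/5 · 0.010974 = 0.0021948, 1/5 · 0.13994 = 0.027988, 3/10 · 0.10127 = 0.030382; summing to 0.097079.
Therefore the posterior P(jar C | data) = (0.027988) / (0.097079) = 0.2883.

0.288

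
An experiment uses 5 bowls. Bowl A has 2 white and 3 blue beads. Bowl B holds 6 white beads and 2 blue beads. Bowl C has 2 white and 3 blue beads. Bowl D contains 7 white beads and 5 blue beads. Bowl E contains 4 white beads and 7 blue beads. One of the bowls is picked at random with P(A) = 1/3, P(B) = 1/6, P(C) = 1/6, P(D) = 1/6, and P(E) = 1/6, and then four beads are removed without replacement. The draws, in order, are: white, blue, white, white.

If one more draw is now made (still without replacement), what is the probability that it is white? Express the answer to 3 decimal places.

For each hypothesis, P(data | H) works out to: P(data | bowl A) = (2/5)(3/4)(1/3)(0/2) = 0; P(data | bowl B) = (6/8)(2/7)(5/6)(4/5) = 0.14286; P(data | bowl C) = (2/5)(3/4)(1/3)(0/2) = 0; P(data | bowl D) = (7/12)(5/11)(6/10)(5/9) = 0.088384; P(data | bowl E) = (4/11)(7/10)(3/9)(2/8) = 0.021212.
The prior-weighted likelihoods are 1/3 · 0 = 0, 1/6 · 0.14286 = 0.02381, 1/6 · 0 = 0, 1/6 · 0.088384 = 0.014731, 1/6 · 0.021212 = 0.0035354; summing to 0.042076.
Normalising, the posterior is P(bowl A | data) = 0, P(bowl B | data) = 0.56588, P(bowl C | data) = 0, P(bowl D | data) = 0.3501, P(bowl E | data) = 0.084024.
So P(white next | data) = Σ P(white next | H) P(H | data) = (3/4)(0.56588) + (1/2)(0.3501) + (1/7)(0.084024) = 0.61146.

0.611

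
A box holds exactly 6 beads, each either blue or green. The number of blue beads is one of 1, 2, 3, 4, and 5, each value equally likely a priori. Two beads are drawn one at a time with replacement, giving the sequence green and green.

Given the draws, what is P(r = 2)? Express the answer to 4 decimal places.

0.2909

Under each hypothesis, the probability of the observed sequence is: P(data | r = 1) = (5/6)(5/6) = 25/36; P(data | r = 2) = (4/6)(4/6) = 4/9; P(data | r = 3) = (3/6)(3/6) = 1/4; P(data | r = 4) = (2/6)(2/6) = 1/9; P(data | r = 5) = (1/6)(1/6) = 1/36.
Multiplying each by its prior: 1/5 · 25/36 = 5/36, 1/5 · 4/9 = 4/45, 1/5 · 1/4 = 1/20, 1/5 · 1/9 = 1/45, 1/5 · 1/36 = 1/180; summing to 11/36.
Therefore the posterior P(r = 2 | data) = (4/45) / (11/36) = 16/55.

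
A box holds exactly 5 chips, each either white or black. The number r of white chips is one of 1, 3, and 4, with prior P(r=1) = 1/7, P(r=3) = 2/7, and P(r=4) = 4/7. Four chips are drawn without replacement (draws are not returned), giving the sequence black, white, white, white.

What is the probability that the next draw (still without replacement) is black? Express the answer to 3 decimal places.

Compute the likelihood of the observed sequence for each case: P(data | r = 1) = (4/5)(1/4)(0/3) = 0; P(data | r = 3) = (2/5)(3/4)(2/3)(1/2) = 1/10; P(data | r = 4) = (1/5)(4/4)(3/3)(2/2) = 1/5.
Multiplying each by its prior: 1/7 · 0 = 0, 2/7 · 1/10 = 1/35, 4/7 · 1/5 = 4/35; summing to 1/7.
The posterior is then P(r = 1 | data) = 0, P(r = 3 | data) = 1/5, P(r = 4 | data) = 4/5.
Averaging over the posterior, P(black next | data) = (1)(1/5) + (0)(4/5) = 1/5.

0.200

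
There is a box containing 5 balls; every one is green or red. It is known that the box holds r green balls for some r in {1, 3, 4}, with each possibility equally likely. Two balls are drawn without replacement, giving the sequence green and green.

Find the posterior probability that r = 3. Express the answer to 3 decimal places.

For each hypothesis, P(data | H) works out to: P(data | r = 1) = (1/5)(0/4) = 0; P(data | r = 3) = (3/5)(2/4) = 3/10; P(data | r = 4) = (4/5)(3/4) = 3/5.
The prior-weighted likelihoods are 1/3 · 0 = 0, 1/3 · 3/10 = 1/10, 1/3 · 3/5 = 1/5; these sum to 3/10.
Therefore the posterior P(r = 3 | data) = (1/10) / (3/10) = 1/3.

0.333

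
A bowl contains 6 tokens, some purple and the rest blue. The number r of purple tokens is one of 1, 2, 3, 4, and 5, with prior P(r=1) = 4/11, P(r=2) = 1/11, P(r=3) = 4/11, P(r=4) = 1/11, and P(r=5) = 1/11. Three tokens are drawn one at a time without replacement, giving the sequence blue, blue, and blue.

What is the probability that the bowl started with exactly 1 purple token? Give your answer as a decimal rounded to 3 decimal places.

0.833

For each hypothesis, P(data | H) works out to: P(data | r = 1) = (5/6)(4/5)(3/4) = 1/2; P(data | r = 2) = (4/6)(3/5)(2/4) = 1/5; P(data | r = 3) = (3/6)(2/5)(1/4) = 1/20; P(data | r = 4) = (2/6)(1/5)(0/4) = 0; P(data | r = 5) = (1/6)(0/5) = 0.
Weighting by the prior gives 4/11 · 1/2 = 2/11, 1/11 · 1/5 = 1/55, 4/11 · 1/20 = 1/55, 1/11 · 0 = 0, 1/11 · 0 = 0; summing to 12/55.
Therefore the posterior P(r = 1 | data) = (2/11) / (12/55) = 5/6.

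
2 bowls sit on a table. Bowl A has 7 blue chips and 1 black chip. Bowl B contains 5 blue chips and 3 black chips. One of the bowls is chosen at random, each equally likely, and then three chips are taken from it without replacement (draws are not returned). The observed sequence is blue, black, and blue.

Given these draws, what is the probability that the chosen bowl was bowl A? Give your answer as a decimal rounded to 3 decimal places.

Compute the likelihood of the observed sequence for each case: P(data | bowl A) = (7/8)(1/7)(6/6) = 1/8; P(data | bowl B) = (5/8)(3/7)(4/6) = 5/28.
Weighting by the prior gives 1/2 · 1/8 = 1/16, 1/2 · 5/28 = 5/56; these sum to 17/112.
Therefore the posterior P(bowl A | data) = (1/16) / (17/112) = 7/17.

0.412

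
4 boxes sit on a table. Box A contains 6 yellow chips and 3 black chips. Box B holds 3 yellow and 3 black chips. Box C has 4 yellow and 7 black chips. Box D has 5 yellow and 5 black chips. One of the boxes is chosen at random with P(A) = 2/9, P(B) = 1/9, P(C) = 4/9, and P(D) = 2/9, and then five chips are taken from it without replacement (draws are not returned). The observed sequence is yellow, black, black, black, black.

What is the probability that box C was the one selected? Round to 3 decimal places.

Compute the likelihood of the observed sequence for each case: P(data | box A) = (6/9)(3/8)(2/7)(1/6)(0/5) = 0; P(data | box B) = (3/6)(3/5)(2/4)(1/3)(0/2) = 0; P(data | box C) = (4/11)(7/10)(6/9)(5/8)(4/7) = 0.060606; P(data | box D) = (5/10)(5/9)(4/8)(3/7)(2/6) = 0.019841.
Weighting by the prior gives 2/9 · 0 = 0, 1/9 · 0 = 0, 4/9 · 0.060606 = 0.026936, 2/9 · 0.019841 = 0.0044092; with total 0.031345.
Therefore the posterior P(box C | data) = (0.026936) / (0.031345) = 0.85934.

0.859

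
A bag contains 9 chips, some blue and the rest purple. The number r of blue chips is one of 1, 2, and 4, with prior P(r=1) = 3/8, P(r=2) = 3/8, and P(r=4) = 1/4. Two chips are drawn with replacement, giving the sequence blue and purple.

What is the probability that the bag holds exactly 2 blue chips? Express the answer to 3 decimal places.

Under each hypothesis, the probability of the observed sequence is: P(data | r = 1) = (1/9)(8/9) = 8/81; P(data | r = 2) = (2/9)(7/9) = 14/81; P(data | r = 4) = (4/9)(5/9) = 20/81.
Weighting by the prior gives 3/8 · 8/81 = 1/27, 3/8 · 14/81 = 7/108, 1/4 · 20/81 = 5/81; with total 53/324.
Hence P(r = 2 | data) = (7/108) / (53/324) = 21/53.

0.396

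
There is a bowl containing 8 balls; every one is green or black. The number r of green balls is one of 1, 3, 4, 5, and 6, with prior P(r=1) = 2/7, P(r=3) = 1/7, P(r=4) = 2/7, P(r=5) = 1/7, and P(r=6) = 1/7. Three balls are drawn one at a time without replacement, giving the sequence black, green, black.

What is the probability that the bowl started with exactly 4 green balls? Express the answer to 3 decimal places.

0.340

Under each hypothesis, the probability of the observed sequence is: P(data | r = 1) = (7/8)(1/7)(6/6) = 1/8; P(data | r = 3) = (5/8)(3/7)(4/6) = 5/28; P(data | r = 4) = (4/8)(4/7)(3/6) = 1/7; P(data | r = 5) = (3/8)(5/7)(2/6) = 5/56; P(data | r = 6) = (2/8)(6/7)(1/6) = 1/28.
The prior-weighted likelihoods are 2/7 · 1/8 = 1/28, 1/7 · 5/28 = 5/196, 2/7 · 1/7 = 2/49, 1/7 · 5/56 = 5/392, 1/7 · 1/28 = 1/196; these sum to 47/392.
Hence P(r = 4 | data) = (2/49) / (47/392) = 16/47.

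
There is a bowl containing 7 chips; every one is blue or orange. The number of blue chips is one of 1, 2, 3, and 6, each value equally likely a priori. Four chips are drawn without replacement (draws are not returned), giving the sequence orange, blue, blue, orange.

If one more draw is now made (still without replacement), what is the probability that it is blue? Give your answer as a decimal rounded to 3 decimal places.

0.214

The likelihood of the observed sequence under each hypothesis: P(data | r = 1) = (6/7)(1/6)(0/5) = 0; P(data | r = 2) = (5/7)(2/6)(1/5)(4/4) = 1/21; P(data | r = 3) = (4/7)(3/6)(2/5)(3/4) = 3/35; P(data | r = 6) = (1/7)(6/6)(5/5)(0/4) = 0.
Multiplying each by its prior: 1/4 · 0 = 0, 1/4 · 1/21 = 1/84, 1/4 · 3/35 = 3/140, 1/4 · 0 = 0; these sum to 1/30.
Normalising, the posterior is P(r = 1 | data) = 0, P(r = 2 | data) = 5/14, P(r = 3 | data) = 9/14, P(r = 6 | data) = 0.
So P(blue next | data) = Σ P(blue next | H) P(H | data) = (0)(5/14) + (1/3)(9/14) = 3/14.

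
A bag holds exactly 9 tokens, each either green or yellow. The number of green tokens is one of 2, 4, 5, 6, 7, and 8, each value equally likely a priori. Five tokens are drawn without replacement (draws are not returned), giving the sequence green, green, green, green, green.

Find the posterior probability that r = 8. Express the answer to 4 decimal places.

0.6667

The likelihood of the observed sequence under each hypothesis: P(data | r = 2) = (2/9)(1/8)(0/7) = 0; P(data | r = 4) = (4/9)(3/8)(2/7)(1/6)(0/5) = 0; P(data | r = 5) = (5/9)(4/8)(3/7)(2/6)(1/5) = 1/126; P(data | r = 6) = (6/9)(5/8)(4/7)(3/6)(2/5) = 1/21; P(data | r = 7) = (7/9)(6/8)(5/7)(4/6)(3/5) = 1/6; P(data | r = 8) = (8/9)(7/8)(6/7)(5/6)(4/5) = 4/9.
Weighting by the prior gives 1/6 · 0 = 0, 1/6 · 0 = 0, 1/6 · 1/126 = 1/756, 1/6 · 1/21 = 1/126, 1/6 · 1/6 = 1/36, 1/6 · 4/9 = 2/27; with total 1/9.
So P(r = 8 | data) = (2/27) / (1/9) = 2/3.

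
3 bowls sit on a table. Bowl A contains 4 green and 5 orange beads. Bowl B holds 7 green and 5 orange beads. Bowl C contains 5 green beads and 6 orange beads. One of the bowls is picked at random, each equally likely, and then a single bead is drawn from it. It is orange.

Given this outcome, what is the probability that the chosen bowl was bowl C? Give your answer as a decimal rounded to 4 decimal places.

0.3594

Under each hypothesis, the probability of this draw is: P(data | bowl A) = (5/9) = 0.55556; P(data | bowl B) = (5/12) = 0.41667; P(data | bowl C) = (6/11) = 0.54545.
Weighting by the prior gives 1/3 · 0.55556 = 0.18519, 1/3 · 0.41667 = 0.13889, 1/3 · 0.54545 = 0.18182; summing to 0.50589.
Hence P(bowl C | data) = (0.18182) / (0.50589) = 0.3594.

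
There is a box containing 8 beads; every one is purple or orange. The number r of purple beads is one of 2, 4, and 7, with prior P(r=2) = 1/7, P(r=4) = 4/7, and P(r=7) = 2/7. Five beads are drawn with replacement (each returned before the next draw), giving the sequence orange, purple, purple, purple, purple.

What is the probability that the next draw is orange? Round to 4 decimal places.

The likelihood of the observed sequence under each hypothesis: P(data | r = 2) = (6/8)(2/8)(2/8)(2/8)(2/8) = 0.0029297; P(data | r = 4) = (4/8)(4/8)(4/8)(4/8)(4/8) = 0.03125; P(data | r = 7) = (1/8)(7/8)(7/8)(7/8)(7/8) = 0.073273.
The prior-weighted likelihoods are 1/7 · 0.0029297 = 0.00041853, 4/7 · 0.03125 = 0.017857, 2/7 · 0.073273 = 0.020935; with total 0.039211.
Normalising, the posterior is P(r = 2 | data) = 0.010674, P(r = 4 | data) = 0.45541, P(r = 7 | data) = 0.53391.
So P(orange next | data) = Σ P(orange next | H) P(H | data) = (3/4)(0.010674) + (1/2)(0.45541) + (1/8)(0.53391) = 0.30245.

0.3025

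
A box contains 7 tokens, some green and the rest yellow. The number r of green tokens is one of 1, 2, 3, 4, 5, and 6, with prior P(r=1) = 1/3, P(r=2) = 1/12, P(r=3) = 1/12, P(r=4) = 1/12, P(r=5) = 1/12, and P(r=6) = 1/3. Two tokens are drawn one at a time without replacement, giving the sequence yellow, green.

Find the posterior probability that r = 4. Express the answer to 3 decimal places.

0.130

Under each hypothesis, the probability of the observed sequence is: P(data | r = 1) = (6/7)(1/6) = 1/7; P(data | r = 2) = (5/7)(2/6) = 5/21; P(data | r = 3) = (4/7)(3/6) = 2/7; P(data | r = 4) = (3/7)(4/6) = 2/7; P(data | r = 5) = (2/7)(5/6) = 5/21; P(data | r = 6) = (1/7)(6/6) = 1/7.
Weighting by the prior gives 1/3 · 1/7 = 1/21, 1/12 · 5/21 = 5/252, 1/12 · 2/7 = 1/42, 1/12 · 2/7 = 1/42, 1/12 · 5/21 = 5/252, 1/3 · 1/7 = 1/21; these sum to 23/126.
So P(r = 4 | data) = (1/42) / (23/126) = 3/23.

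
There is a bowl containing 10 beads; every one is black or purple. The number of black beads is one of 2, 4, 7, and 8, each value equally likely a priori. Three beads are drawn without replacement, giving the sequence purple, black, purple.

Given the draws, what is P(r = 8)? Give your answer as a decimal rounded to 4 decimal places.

0.0552

For each hypothesis, P(data | H) works out to: P(data | r = 2) = (8/10)(2/9)(7/8) = 7/45; P(data | r = 4) = (6/10)(4/9)(5/8) = 1/6; P(data | r = 7) = (3/10)(7/9)(2/8) = 7/120; P(data | r = 8) = (2/10)(8/9)(1/8) = 1/45.
Weighting by the prior gives 1/4 · 7/45 = 7/180, 1/4 · 1/6 = 1/24, 1/4 · 7/120 = 7/480, 1/4 · 1/45 = 1/180; these sum to 29/288.
Hence P(r = 8 | data) = (1/180) / (29/288) = 8/145.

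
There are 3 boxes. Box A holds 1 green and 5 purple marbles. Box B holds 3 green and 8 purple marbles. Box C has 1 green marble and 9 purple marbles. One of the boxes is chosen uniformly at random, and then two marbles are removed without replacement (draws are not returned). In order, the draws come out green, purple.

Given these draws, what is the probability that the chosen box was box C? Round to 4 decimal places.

For each hypothesis, P(data | H) works out to: P(data | box A) = (1/6)(5/5) = 1/6; P(data | box B) = (3/11)(8/10) = 12/55; P(data | box C) = (1/10)(9/9) = 1/10.
Weighting by the prior gives 1/3 · 1/6 = 1/18, 1/3 · 12/55 = 4/55, 1/3 · 1/10 = 1/30; summing to 16/99.
Therefore the posterior P(box C | data) = (1/30) / (16/99) = 33/160.

0.2063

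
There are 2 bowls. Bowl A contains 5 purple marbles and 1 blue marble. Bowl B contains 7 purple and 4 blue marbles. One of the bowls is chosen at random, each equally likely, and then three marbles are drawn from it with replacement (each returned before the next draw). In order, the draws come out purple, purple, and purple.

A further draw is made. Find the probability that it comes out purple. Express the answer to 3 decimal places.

0.773

The likelihood of the observed sequence under each hypothesis: P(data | bowl A) = (5/6)(5/6)(5/6) = 0.5787; P(data | bowl B) = (7/11)(7/11)(7/11) = 0.2577.
Multiplying each by its prior: 1/2 · 0.5787 = 0.28935, 1/2 · 0.2577 = 0.12885; with total 0.4182.
The posterior is then P(bowl A | data) = 0.69189, P(bowl B | data) = 0.30811.
The predictive probability is P(purple next | data) = (5/6)(0.69189) + (7/11)(0.30811) = 0.77265.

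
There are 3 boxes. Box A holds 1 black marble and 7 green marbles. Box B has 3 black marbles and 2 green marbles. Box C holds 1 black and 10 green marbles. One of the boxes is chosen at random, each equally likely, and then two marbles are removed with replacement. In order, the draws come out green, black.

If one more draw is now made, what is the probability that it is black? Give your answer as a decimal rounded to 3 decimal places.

The likelihood of the observed sequence under each hypothesis: P(data | box A) = (7/8)(1/8) = 0.10938; P(data | box B) = (2/5)(3/5) = 0.24; P(data | box C) = (10/11)(1/11) = 0.082645.
Weighting by the prior gives 1/3 · 0.10938 = 0.036458, 1/3 · 0.24 = 0.08, 1/3 · 0.082645 = 0.027548; these sum to 0.14401.
Dividing through by the total gives posterior P(box A | data) = 0.25317, P(box B | data) = 0.55553, P(box C | data) = 0.1913.
So P(black next | data) = Σ P(black next | H) P(H | data) = (1/8)(0.25317) + (3/5)(0.55553) + (1/11)(0.1913) = 0.38236.

0.382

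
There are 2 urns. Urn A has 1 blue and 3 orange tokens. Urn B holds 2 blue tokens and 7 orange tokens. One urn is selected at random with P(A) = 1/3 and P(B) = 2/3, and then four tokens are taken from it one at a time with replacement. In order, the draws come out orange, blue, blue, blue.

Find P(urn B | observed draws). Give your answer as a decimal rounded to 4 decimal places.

0.5929

Under each hypothesis, the probability of the observed sequence is: P(data | urn A) = (3/4)(1/4)(1/4)(1/4) = 0.011719; P(data | urn B) = (7/9)(2/9)(2/9)(2/9) = 0.0085353.
Weighting by the prior gives 1/3 · 0.011719 = 0.0039062, 2/3 · 0.0085353 = 0.0056902; these sum to 0.0095964.
Hence P(urn B | data) = (0.0056902) / (0.0095964) = 0.59295.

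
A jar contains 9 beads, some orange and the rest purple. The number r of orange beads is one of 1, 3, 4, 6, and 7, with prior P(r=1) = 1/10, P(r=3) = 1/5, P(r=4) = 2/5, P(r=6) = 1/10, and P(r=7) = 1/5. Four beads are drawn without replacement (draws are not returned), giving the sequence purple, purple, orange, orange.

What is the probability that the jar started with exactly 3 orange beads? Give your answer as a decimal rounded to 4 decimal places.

0.2158

For each hypothesis, P(data | H) works out to: P(data | r = 1) = (8/9)(7/8)(1/7)(0/6) = 0; P(data | r = 3) = (6/9)(5/8)(3/7)(2/6) = 0.059524; P(data | r = 4) = (5/9)(4/8)(4/7)(3/6) = 0.079365; P(data | r = 6) = (3/9)(2/8)(6/7)(5/6) = 0.059524; P(data | r = 7) = (2/9)(1/8)(7/7)(6/6) = 0.027778.
Multiplying each by its prior: 1/10 · 0 = 0, 1/5 · 0.059524 = 0.011905, 2/5 · 0.079365 = 0.031746, 1/10 · 0.059524 = 0.0059524, 1/5 · 0.027778 = 0.0055556; summing to 0.055159.
So P(r = 3 | data) = (0.011905) / (0.055159) = 0.21583.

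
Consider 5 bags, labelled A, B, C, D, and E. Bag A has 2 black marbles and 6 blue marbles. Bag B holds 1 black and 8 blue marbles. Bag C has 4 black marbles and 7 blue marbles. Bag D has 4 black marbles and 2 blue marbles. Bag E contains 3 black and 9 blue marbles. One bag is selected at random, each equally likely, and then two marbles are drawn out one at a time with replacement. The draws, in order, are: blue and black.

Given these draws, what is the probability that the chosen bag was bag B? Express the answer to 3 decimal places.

The likelihood of the observed sequence under each hypothesis: P(data | bag A) = (6/8)(2/8) = 0.1875; P(data | bag B) = (8/9)(1/9) = 0.098765; P(data | bag C) = (7/11)(4/11) = 0.2314; P(data | bag D) = (2/6)(4/6) = 0.22222; P(data | bag E) = (9/12)(3/12) = 0.1875.
Multiplying each by its prior: 1/5 · 0.1875 = 0.0375, 1/5 · 0.098765 = 0.019753, 1/5 · 0.2314 = 0.046281, 1/5 · 0.22222 = 0.044444, 1/5 · 0.1875 = 0.0375; these sum to 0.18548.
Hence P(bag B | data) = (0.019753) / (0.18548) = 0.1065.

0.106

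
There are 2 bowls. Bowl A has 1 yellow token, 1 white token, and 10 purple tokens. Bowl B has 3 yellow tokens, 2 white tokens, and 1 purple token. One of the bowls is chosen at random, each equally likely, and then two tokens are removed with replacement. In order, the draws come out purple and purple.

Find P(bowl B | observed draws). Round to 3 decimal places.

Under each hypothesis, the probability of the observed sequence is: P(data | bowl A) = (10/12)(10/12) = 25/36; P(data | bowl B) = (1/6)(1/6) = 1/36.
Multiplying each by its prior: 1/2 · 25/36 = 25/72, 1/2 · 1/36 = 1/72; these sum to 13/36.
Hence P(bowl B | data) = (1/72) / (13/36) = 1/26.

0.038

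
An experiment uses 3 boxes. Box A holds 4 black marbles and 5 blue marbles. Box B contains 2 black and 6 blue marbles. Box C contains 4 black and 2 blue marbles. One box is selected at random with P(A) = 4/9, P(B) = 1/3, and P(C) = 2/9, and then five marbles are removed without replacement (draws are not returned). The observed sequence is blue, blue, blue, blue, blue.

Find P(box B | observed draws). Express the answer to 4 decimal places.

0.9101

Compute the likelihood of the observed sequence for each case: P(data | box A) = (5/9)(4/8)(3/7)(2/6)(1/5) = 0.0079365; P(data | box B) = (6/8)(5/7)(4/6)(3/5)(2/4) = 0.10714; P(data | box C) = (2/6)(1/5)(0/4) = 0.
Weighting by the prior gives 4/9 · 0.0079365 = 0.0035273, 1/3 · 0.10714 = 0.035714, 2/9 · 0 = 0; these sum to 0.039242.
Hence P(box B | data) = (0.035714) / (0.039242) = 0.91011.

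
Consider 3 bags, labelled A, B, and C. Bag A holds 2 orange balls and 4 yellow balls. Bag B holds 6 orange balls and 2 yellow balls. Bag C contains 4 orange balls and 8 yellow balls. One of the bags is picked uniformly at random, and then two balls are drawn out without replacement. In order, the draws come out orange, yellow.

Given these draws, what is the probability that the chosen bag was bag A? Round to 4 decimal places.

For each hypothesis, P(data | H) works out to: P(data | bag A) = (2/6)(4/5) = 0.26667; P(data | bag B) = (6/8)(2/7) = 0.21429; P(data | bag C) = (4/12)(8/11) = 0.24242.
Multiplying each by its prior: 1/3 · 0.26667 = 0.088889, 1/3 · 0.21429 = 0.071429, 1/3 · 0.24242 = 0.080808; with total 0.24113.
Hence P(bag A | data) = (0.088889) / (0.24113) = 0.36864.

0.3686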